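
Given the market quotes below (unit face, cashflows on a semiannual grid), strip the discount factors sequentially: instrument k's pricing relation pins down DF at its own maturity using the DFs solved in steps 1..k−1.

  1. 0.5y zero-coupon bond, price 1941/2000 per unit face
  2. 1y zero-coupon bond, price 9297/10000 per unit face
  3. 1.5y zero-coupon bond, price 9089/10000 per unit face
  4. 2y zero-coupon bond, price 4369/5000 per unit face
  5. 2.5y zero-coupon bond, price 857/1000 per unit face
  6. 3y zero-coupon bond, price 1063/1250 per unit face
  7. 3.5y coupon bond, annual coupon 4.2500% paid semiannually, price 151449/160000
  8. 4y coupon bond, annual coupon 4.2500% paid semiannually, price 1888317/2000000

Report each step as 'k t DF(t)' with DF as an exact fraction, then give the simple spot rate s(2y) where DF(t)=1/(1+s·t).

step 1 [0.5y] zero: DF = P = 1941/2000 ≈ 0.970500
step 2 [1y] zero: DF = P = 9297/10000 ≈ 0.929700
step 3 [1.5y] zero: DF = P = 9089/10000 ≈ 0.908900
step 4 [2y] zero: DF = P = 4369/5000 ≈ 0.873800
step 5 [2.5y] zero: DF = P = 857/1000 ≈ 0.857000
step 6 [3y] zero: DF = P = 1063/1250 ≈ 0.850400
step 7 [3.5y] bond c/2=17/800: DF=(151449/160000 − 17/800·(0.970500+0.929700+0.908900+0.873800+0.857000+0.850400))/(1+17/800) = 8147/10000 ≈ 0.814700
step 8 [4y] bond c/2=17/800: DF=(1888317/2000000 − 17/800·(0.970500+0.929700+0.908900+0.873800+0.857000+0.850400+0.814700))/(1+17/800) = 3977/5000 ≈ 0.795400

1 1/2 1941/2000
2 1 9297/10000
3 3/2 9089/10000
4 2 4369/5000
5 5/2 857/1000
6 3 1063/1250
7 7/2 8147/10000
8 4 3977/5000
s(2y) = (1/(4369/5000) − 1)/(2) = 631/8738 ≈ 7.2213%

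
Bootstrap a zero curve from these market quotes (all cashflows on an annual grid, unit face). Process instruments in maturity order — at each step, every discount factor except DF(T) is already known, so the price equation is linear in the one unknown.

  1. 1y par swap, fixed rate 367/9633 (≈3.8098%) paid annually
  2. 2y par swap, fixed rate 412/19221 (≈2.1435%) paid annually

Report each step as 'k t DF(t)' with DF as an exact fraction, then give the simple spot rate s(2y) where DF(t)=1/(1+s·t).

step 1 [1y] swap r/1=367/9633: DF=(1 − 367/9633·(0))/(1+367/9633) = 9633/10000 ≈ 0.963300
step 2 [2y] swap r/1=412/19221: DF=(1 − 412/19221·(0.963300))/(1+412/19221) = 2397/2500 ≈ 0.958800

1 1 9633/10000
2 2 2397/2500
s(2y) = (1/(2397/2500) − 1)/(2) = 103/4794 ≈ 2.1485%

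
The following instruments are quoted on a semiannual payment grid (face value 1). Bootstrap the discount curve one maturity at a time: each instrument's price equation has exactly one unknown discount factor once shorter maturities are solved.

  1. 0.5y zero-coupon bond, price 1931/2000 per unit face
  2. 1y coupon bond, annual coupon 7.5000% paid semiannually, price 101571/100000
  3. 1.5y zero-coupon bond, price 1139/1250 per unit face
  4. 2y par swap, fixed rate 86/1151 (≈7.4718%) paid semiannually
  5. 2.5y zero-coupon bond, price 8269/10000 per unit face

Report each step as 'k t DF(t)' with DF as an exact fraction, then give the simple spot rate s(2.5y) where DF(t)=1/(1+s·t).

step 1 [0.5y] zero: DF = P = 1931/2000 ≈ 0.965500
step 2 [1y] bond c/2=3/80: DF=(101571/100000 − 3/80·(0.965500))/(1+3/80) = 9441/10000 ≈ 0.944100
step 3 [1.5y] zero: DF = P = 1139/1250 ≈ 0.911200
step 4 [2y] swap r/2=43/1151: DF=(1 − 43/1151·(0.965500+0.944100+0.911200))/(1+43/1151) = 539/625 ≈ 0.862400
step 5 [2.5y] zero: DF = P = 8269/10000 ≈ 0.826900

1 1/2 1931/2000
2 1 9441/10000
3 3/2 1139/1250
4 2 539/625
5 5/2 8269/10000
s(2.5y) = (1/(8269/10000) − 1)/(5/2) = 3462/41345 ≈ 8.3734%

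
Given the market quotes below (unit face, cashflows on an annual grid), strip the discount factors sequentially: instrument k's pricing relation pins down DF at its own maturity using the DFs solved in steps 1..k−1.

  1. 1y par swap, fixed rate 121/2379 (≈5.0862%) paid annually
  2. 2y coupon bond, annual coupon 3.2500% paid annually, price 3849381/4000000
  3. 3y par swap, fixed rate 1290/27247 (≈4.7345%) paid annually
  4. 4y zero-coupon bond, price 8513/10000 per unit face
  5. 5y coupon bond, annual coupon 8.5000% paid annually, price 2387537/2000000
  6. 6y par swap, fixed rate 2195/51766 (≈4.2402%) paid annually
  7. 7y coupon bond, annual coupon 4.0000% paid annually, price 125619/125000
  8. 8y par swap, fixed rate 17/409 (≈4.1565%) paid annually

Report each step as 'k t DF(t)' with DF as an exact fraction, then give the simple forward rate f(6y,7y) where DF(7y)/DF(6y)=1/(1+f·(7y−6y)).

1 1 2379/2500
2 2 9021/10000
3 3 871/1000
4 4 8513/10000
5 5 8201/10000
6 6 1561/2000
7 7 959/1250
8 8 7229/10000
f(6y,7y) = ((1561/2000)/(959/1250) − 1)/(1) = 19/1096 ≈ 1.7336%

step 1 [1y] swap r/1=121/2379: DF=(1 − 121/2379·(0))/(1+121/2379) = 2379/2500 ≈ 0.951600
step 2 [2y] bond c/1=13/400: DF=(3849381/4000000 − 13/400·(0.951600))/(1+13/400) = 9021/10000 ≈ 0.902100
step 3 [3y] swap r/1=1290/27247: DF=(1 − 1290/27247·(0.951600+0.902100))/(1+1290/27247) = 871/1000 ≈ 0.871000
step 4 [4y] zero: DF = P = 8513/10000 ≈ 0.851300
step 5 [5y] bond c/1=17/200: DF=(2387537/2000000 − 17/200·(0.951600+0.902100+0.871000+0.851300))/(1+17/200) = 8201/10000 ≈ 0.820100
step 6 [6y] swap r/1=2195/51766: DF=(1 − 2195/51766·(0.951600+0.902100+0.871000+0.851300+0.820100))/(1+2195/51766) = 1561/2000 ≈ 0.780500
step 7 [7y] bond c/1=1/25: DF=(125619/125000 − 1/25·(0.951600+0.902100+0.871000+0.851300+0.820100+0.780500))/(1+1/25) = 959/1250 ≈ 0.767200
step 8 [8y] swap r/1=17/409: DF=(1 − 17/409·(0.951600+0.902100+0.871000+0.851300+0.820100+0.780500+0.767200))/(1+17/409) = 7229/10000 ≈ 0.722900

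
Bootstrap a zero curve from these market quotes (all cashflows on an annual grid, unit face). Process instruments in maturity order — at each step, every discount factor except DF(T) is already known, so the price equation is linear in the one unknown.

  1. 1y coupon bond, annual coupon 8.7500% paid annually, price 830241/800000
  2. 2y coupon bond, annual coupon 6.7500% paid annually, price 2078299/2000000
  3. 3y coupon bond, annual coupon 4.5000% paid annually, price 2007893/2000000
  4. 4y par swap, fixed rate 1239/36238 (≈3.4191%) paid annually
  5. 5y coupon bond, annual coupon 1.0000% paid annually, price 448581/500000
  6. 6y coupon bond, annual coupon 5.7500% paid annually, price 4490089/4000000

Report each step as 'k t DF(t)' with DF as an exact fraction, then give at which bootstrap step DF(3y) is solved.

step 1 [1y] bond c/1=7/80: DF=(830241/800000 − 7/80·(0))/(1+7/80) = 9543/10000 ≈ 0.954300
step 2 [2y] bond c/1=27/400: DF=(2078299/2000000 − 27/400·(0.954300))/(1+27/400) = 9131/10000 ≈ 0.913100
step 3 [3y] bond c/1=9/200: DF=(2007893/2000000 − 9/200·(0.954300+0.913100))/(1+9/200) = 8803/10000 ≈ 0.880300
step 4 [4y] swap r/1=1239/36238: DF=(1 − 1239/36238·(0.954300+0.913100+0.880300))/(1+1239/36238) = 8761/10000 ≈ 0.876100
step 5 [5y] bond c/1=1/100: DF=(448581/500000 − 1/100·(0.954300+0.913100+0.880300+0.876100))/(1+1/100) = 2131/2500 ≈ 0.852400
step 6 [6y] bond c/1=23/400: DF=(4490089/4000000 − 23/400·(0.954300+0.913100+0.880300+0.876100+0.852400))/(1+23/400) = 8181/10000 ≈ 0.818100

1 1 9543/10000
2 2 9131/10000
3 3 8803/10000
4 4 8761/10000
5 5 2131/2500
6 6 8181/10000
DF(3y) is solved at step 3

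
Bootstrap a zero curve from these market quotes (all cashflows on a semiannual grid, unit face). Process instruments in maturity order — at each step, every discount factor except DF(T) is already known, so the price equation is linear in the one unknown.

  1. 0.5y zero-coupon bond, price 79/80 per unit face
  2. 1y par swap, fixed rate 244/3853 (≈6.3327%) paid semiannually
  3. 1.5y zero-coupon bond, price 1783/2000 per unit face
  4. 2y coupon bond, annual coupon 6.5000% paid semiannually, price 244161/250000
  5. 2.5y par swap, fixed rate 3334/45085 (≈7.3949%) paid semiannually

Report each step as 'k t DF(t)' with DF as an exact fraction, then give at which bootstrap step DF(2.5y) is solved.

step 1 [0.5y] zero: DF = P = 79/80 ≈ 0.987500
step 2 [1y] swap r/2=122/3853: DF=(1 − 122/3853·(0.987500))/(1+122/3853) = 939/1000 ≈ 0.939000
step 3 [1.5y] zero: DF = P = 1783/2000 ≈ 0.891500
step 4 [2y] bond c/2=13/400: DF=(244161/250000 − 13/400·(0.987500+0.939000+0.891500))/(1+13/400) = 2143/2500 ≈ 0.857200
step 5 [2.5y] swap r/2=1667/45085: DF=(1 − 1667/45085·(0.987500+0.939000+0.891500+0.857200))/(1+1667/45085) = 8333/10000 ≈ 0.833300

1 1/2 79/80
2 1 939/1000
3 3/2 1783/2000
4 2 2143/2500
5 5/2 8333/10000
DF(2.5y) is solved at step 5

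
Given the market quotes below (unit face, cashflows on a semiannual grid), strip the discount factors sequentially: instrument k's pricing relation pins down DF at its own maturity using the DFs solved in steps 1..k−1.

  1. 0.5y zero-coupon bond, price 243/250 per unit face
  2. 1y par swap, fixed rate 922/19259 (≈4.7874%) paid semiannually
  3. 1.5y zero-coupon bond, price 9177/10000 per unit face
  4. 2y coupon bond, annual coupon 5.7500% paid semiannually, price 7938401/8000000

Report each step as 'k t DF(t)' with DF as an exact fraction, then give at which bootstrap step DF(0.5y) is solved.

step 1 [0.5y] zero: DF = P = 243/250 ≈ 0.972000
step 2 [1y] swap r/2=461/19259: DF=(1 − 461/19259·(0.972000))/(1+461/19259) = 9539/10000 ≈ 0.953900
step 3 [1.5y] zero: DF = P = 9177/10000 ≈ 0.917700
step 4 [2y] bond c/2=23/800: DF=(7938401/8000000 − 23/800·(0.972000+0.953900+0.917700))/(1+23/800) = 8851/10000 ≈ 0.885100

1 1/2 243/250
2 1 9539/10000
3 3/2 9177/10000
4 2 8851/10000
DF(0.5y) is solved at step 1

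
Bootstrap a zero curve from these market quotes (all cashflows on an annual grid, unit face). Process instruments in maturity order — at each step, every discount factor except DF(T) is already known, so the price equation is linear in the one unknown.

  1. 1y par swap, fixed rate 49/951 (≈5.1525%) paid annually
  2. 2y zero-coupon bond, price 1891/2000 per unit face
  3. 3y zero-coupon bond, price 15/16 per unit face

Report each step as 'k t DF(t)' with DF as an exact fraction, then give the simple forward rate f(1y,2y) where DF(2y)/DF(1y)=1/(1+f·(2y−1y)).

1 1 951/1000
2 2 1891/2000
3 3 15/16
f(1y,2y) = ((951/1000)/(1891/2000) − 1)/(1) = 11/1891 ≈ 0.5817%

step 1 [1y] swap r/1=49/951: DF=(1 − 49/951·(0))/(1+49/951) = 951/1000 ≈ 0.951000
step 2 [2y] zero: DF = P = 1891/2000 ≈ 0.945500
step 3 [3y] zero: DF = P = 15/16 ≈ 0.937500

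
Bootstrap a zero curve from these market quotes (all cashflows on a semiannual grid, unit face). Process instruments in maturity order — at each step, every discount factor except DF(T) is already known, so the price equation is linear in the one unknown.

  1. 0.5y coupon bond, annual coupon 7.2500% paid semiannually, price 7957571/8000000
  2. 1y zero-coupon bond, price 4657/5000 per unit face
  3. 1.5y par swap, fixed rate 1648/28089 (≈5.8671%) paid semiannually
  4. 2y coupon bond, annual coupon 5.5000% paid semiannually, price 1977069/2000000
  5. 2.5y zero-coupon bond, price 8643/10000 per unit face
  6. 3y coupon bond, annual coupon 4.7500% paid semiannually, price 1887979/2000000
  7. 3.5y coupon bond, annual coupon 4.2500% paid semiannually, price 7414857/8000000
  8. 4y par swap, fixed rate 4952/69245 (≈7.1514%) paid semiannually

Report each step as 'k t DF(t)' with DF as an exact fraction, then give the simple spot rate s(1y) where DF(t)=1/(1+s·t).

1 1/2 9599/10000
2 1 4657/5000
3 3/2 1147/1250
4 2 8869/10000
5 5/2 8643/10000
6 3 8163/10000
7 7/2 7957/10000
8 4 1881/2500
s(1y) = (1/(4657/5000) − 1)/(1) = 343/4657 ≈ 7.3653%

step 1 [0.5y] bond c/2=29/800: DF=(7957571/8000000 − 29/800·(0))/(1+29/800) = 9599/10000 ≈ 0.959900
step 2 [1y] zero: DF = P = 4657/5000 ≈ 0.931400
step 3 [1.5y] swap r/2=824/28089: DF=(1 − 824/28089·(0.959900+0.931400))/(1+824/28089) = 1147/1250 ≈ 0.917600
step 4 [2y] bond c/2=11/400: DF=(1977069/2000000 − 11/400·(0.959900+0.931400+0.917600))/(1+11/400) = 8869/10000 ≈ 0.886900
step 5 [2.5y] zero: DF = P = 8643/10000 ≈ 0.864300
step 6 [3y] bond c/2=19/800: DF=(1887979/2000000 − 19/800·(0.959900+0.931400+0.917600+0.886900+0.864300))/(1+19/800) = 8163/10000 ≈ 0.816300
step 7 [3.5y] bond c/2=17/800: DF=(7414857/8000000 − 17/800·(0.959900+0.931400+0.917600+0.886900+0.864300+0.816300))/(1+17/800) = 7957/10000 ≈ 0.795700
step 8 [4y] swap r/2=2476/69245: DF=(1 − 2476/69245·(0.959900+0.931400+0.917600+0.886900+0.864300+0.816300+0.795700))/(1+2476/69245) = 1881/2500 ≈ 0.752400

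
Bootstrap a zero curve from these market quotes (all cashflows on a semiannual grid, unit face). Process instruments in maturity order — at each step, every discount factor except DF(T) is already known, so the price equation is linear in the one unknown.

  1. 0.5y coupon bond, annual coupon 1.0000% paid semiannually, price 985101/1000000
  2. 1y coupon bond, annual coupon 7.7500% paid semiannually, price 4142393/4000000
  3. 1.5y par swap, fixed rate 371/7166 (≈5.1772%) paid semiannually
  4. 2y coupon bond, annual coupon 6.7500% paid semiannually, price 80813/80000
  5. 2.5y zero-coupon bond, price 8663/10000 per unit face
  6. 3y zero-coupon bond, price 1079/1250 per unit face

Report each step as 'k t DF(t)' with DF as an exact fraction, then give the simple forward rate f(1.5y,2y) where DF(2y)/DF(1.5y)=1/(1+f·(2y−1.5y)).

step 1 [0.5y] bond c/2=1/200: DF=(985101/1000000 − 1/200·(0))/(1+1/200) = 4901/5000 ≈ 0.980200
step 2 [1y] bond c/2=31/800: DF=(4142393/4000000 − 31/800·(0.980200))/(1+31/800) = 2401/2500 ≈ 0.960400
step 3 [1.5y] swap r/2=371/14332: DF=(1 − 371/14332·(0.980200+0.960400))/(1+371/14332) = 4629/5000 ≈ 0.925800
step 4 [2y] bond c/2=27/800: DF=(80813/80000 − 27/800·(0.980200+0.960400+0.925800))/(1+27/800) = 2209/2500 ≈ 0.883600
step 5 [2.5y] zero: DF = P = 8663/10000 ≈ 0.866300
step 6 [3y] zero: DF = P = 1079/1250 ≈ 0.863200

1 1/2 4901/5000
2 1 2401/2500
3 3/2 4629/5000
4 2 2209/2500
5 5/2 8663/10000
6 3 1079/1250
f(1.5y,2y) = ((4629/5000)/(2209/2500) − 1)/(1/2) = 211/2209 ≈ 9.5518%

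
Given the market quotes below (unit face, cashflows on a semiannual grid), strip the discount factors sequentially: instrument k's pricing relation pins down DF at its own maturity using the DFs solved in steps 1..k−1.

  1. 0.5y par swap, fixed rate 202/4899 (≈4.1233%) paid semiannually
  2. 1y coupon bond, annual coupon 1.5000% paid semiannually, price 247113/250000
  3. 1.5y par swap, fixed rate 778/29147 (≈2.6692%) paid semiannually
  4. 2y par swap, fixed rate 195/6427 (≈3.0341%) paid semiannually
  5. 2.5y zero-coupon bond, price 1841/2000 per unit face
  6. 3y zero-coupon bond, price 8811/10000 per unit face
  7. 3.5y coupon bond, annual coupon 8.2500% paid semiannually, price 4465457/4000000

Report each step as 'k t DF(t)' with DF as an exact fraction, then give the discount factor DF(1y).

1 1/2 4899/5000
2 1 4869/5000
3 3/2 9611/10000
4 2 1883/2000
5 5/2 1841/2000
6 3 8811/10000
7 7/2 106/125
DF(1y) = 4869/5000 ≈ 0.973800

step 1 [0.5y] swap r/2=101/4899: DF=(1 − 101/4899·(0))/(1+101/4899) = 4899/5000 ≈ 0.979800
step 2 [1y] bond c/2=3/400: DF=(247113/250000 − 3/400·(0.979800))/(1+3/400) = 4869/5000 ≈ 0.973800
step 3 [1.5y] swap r/2=389/29147: DF=(1 − 389/29147·(0.979800+0.973800))/(1+389/29147) = 9611/10000 ≈ 0.961100
step 4 [2y] swap r/2=195/12854: DF=(1 − 195/12854·(0.979800+0.973800+0.961100))/(1+195/12854) = 1883/2000 ≈ 0.941500
step 5 [2.5y] zero: DF = P = 1841/2000 ≈ 0.920500
step 6 [3y] zero: DF = P = 8811/10000 ≈ 0.881100
step 7 [3.5y] bond c/2=33/800: DF=(4465457/4000000 − 33/800·(0.979800+0.973800+0.961100+0.941500+0.920500+0.881100))/(1+33/800) = 106/125 ≈ 0.848000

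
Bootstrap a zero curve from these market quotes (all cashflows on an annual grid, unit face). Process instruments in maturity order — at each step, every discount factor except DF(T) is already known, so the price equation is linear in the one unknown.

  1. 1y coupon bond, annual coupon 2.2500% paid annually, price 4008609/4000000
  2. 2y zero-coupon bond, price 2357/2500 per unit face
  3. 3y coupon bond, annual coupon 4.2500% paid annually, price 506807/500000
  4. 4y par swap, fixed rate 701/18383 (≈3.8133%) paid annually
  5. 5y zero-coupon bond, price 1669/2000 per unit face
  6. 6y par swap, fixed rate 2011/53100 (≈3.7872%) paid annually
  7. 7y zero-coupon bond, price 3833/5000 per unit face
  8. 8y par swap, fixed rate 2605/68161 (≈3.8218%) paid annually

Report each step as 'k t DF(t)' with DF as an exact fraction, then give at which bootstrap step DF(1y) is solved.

step 1 [1y] bond c/1=9/400: DF=(4008609/4000000 − 9/400·(0))/(1+9/400) = 9801/10000 ≈ 0.980100
step 2 [2y] zero: DF = P = 2357/2500 ≈ 0.942800
step 3 [3y] bond c/1=17/400: DF=(506807/500000 − 17/400·(0.980100+0.942800))/(1+17/400) = 8939/10000 ≈ 0.893900
step 4 [4y] swap r/1=701/18383: DF=(1 − 701/18383·(0.980100+0.942800+0.893900))/(1+701/18383) = 4299/5000 ≈ 0.859800
step 5 [5y] zero: DF = P = 1669/2000 ≈ 0.834500
step 6 [6y] swap r/1=2011/53100: DF=(1 − 2011/53100·(0.980100+0.942800+0.893900+0.859800+0.834500))/(1+2011/53100) = 7989/10000 ≈ 0.798900
step 7 [7y] zero: DF = P = 3833/5000 ≈ 0.766600
step 8 [8y] swap r/1=2605/68161: DF=(1 − 2605/68161·(0.980100+0.942800+0.893900+0.859800+0.834500+0.798900+0.766600))/(1+2605/68161) = 1479/2000 ≈ 0.739500

1 1 9801/10000
2 2 2357/2500
3 3 8939/10000
4 4 4299/5000
5 5 1669/2000
6 6 7989/10000
7 7 3833/5000
8 8 1479/2000
DF(1y) is solved at step 1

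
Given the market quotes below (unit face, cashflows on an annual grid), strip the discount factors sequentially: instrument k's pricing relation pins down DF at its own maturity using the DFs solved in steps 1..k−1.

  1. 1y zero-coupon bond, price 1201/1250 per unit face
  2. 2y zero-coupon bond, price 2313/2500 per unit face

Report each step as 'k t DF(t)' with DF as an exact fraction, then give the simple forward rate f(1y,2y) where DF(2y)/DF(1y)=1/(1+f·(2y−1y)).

step 1 [1y] zero: DF = P = 1201/1250 ≈ 0.960800
step 2 [2y] zero: DF = P = 2313/2500 ≈ 0.925200

1 1 1201/1250
2 2 2313/2500
f(1y,2y) = ((1201/1250)/(2313/2500) − 1)/(1) = 89/2313 ≈ 3.8478%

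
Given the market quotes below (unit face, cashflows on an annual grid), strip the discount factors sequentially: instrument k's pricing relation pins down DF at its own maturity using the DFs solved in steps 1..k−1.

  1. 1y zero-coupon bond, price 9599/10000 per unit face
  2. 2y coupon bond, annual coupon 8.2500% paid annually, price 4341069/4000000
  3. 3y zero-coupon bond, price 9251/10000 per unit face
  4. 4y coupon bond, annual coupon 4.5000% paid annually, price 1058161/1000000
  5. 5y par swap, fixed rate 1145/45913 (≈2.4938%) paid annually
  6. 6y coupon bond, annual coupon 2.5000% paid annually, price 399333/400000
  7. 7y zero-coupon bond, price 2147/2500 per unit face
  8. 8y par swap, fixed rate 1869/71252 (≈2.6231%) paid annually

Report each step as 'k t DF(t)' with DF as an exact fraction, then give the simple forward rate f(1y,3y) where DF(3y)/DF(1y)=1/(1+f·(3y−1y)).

1 1 9599/10000
2 2 4647/5000
3 3 9251/10000
4 4 4457/5000
5 5 1771/2000
6 6 431/500
7 7 2147/2500
8 8 8131/10000
f(1y,3y) = ((9599/10000)/(9251/10000) − 1)/(2) = 6/319 ≈ 1.8809%

step 1 [1y] zero: DF = P = 9599/10000 ≈ 0.959900
step 2 [2y] bond c/1=33/400: DF=(4341069/4000000 − 33/400·(0.959900))/(1+33/400) = 4647/5000 ≈ 0.929400
step 3 [3y] zero: DF = P = 9251/10000 ≈ 0.925100
step 4 [4y] bond c/1=9/200: DF=(1058161/1000000 − 9/200·(0.959900+0.929400+0.925100))/(1+9/200) = 4457/5000 ≈ 0.891400
step 5 [5y] swap r/1=1145/45913: DF=(1 − 1145/45913·(0.959900+0.929400+0.925100+0.891400))/(1+1145/45913) = 1771/2000 ≈ 0.885500
step 6 [6y] bond c/1=1/40: DF=(399333/400000 − 1/40·(0.959900+0.929400+0.925100+0.891400+0.885500))/(1+1/40) = 431/500 ≈ 0.862000
step 7 [7y] zero: DF = P = 2147/2500 ≈ 0.858800
step 8 [8y] swap r/1=1869/71252: DF=(1 − 1869/71252·(0.959900+0.929400+0.925100+0.891400+0.885500+0.862000+0.858800))/(1+1869/71252) = 8131/10000 ≈ 0.813100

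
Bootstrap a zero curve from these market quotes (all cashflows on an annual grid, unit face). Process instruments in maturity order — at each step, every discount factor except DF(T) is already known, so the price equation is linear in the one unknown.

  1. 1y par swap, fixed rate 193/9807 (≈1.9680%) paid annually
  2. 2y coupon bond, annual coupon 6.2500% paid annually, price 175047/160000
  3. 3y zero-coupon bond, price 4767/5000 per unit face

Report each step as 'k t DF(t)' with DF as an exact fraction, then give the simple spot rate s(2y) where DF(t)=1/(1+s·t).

1 1 9807/10000
2 2 243/250
3 3 4767/5000
s(2y) = (1/(243/250) − 1)/(2) = 7/486 ≈ 1.4403%

step 1 [1y] swap r/1=193/9807: DF=(1 − 193/9807·(0))/(1+193/9807) = 9807/10000 ≈ 0.980700
step 2 [2y] bond c/1=1/16: DF=(175047/160000 − 1/16·(0.980700))/(1+1/16) = 243/250 ≈ 0.972000
step 3 [3y] zero: DF = P = 4767/5000 ≈ 0.953400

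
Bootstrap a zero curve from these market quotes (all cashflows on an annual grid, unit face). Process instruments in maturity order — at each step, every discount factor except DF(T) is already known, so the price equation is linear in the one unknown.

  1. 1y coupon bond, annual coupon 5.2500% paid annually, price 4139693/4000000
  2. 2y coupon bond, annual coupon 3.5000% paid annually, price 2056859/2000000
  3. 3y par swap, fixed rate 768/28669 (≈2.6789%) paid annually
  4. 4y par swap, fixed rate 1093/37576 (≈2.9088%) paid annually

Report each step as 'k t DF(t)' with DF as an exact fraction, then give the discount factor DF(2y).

step 1 [1y] bond c/1=21/400: DF=(4139693/4000000 − 21/400·(0))/(1+21/400) = 9833/10000 ≈ 0.983300
step 2 [2y] bond c/1=7/200: DF=(2056859/2000000 − 7/200·(0.983300))/(1+7/200) = 2401/2500 ≈ 0.960400
step 3 [3y] swap r/1=768/28669: DF=(1 − 768/28669·(0.983300+0.960400))/(1+768/28669) = 577/625 ≈ 0.923200
step 4 [4y] swap r/1=1093/37576: DF=(1 − 1093/37576·(0.983300+0.960400+0.923200))/(1+1093/37576) = 8907/10000 ≈ 0.890700

1 1 9833/10000
2 2 2401/2500
3 3 577/625
4 4 8907/10000
DF(2y) = 2401/2500 ≈ 0.960400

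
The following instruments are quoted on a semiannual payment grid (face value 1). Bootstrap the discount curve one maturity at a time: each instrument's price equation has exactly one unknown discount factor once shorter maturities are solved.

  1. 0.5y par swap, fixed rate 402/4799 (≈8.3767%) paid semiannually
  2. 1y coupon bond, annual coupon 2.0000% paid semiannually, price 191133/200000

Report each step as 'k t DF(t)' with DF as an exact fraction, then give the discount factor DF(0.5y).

1 1/2 4799/5000
2 1 9367/10000
DF(0.5y) = 4799/5000 ≈ 0.959800

step 1 [0.5y] swap r/2=201/4799: DF=(1 − 201/4799·(0))/(1+201/4799) = 4799/5000 ≈ 0.959800
step 2 [1y] bond c/2=1/100: DF=(191133/200000 − 1/100·(0.959800))/(1+1/100) = 9367/10000 ≈ 0.936700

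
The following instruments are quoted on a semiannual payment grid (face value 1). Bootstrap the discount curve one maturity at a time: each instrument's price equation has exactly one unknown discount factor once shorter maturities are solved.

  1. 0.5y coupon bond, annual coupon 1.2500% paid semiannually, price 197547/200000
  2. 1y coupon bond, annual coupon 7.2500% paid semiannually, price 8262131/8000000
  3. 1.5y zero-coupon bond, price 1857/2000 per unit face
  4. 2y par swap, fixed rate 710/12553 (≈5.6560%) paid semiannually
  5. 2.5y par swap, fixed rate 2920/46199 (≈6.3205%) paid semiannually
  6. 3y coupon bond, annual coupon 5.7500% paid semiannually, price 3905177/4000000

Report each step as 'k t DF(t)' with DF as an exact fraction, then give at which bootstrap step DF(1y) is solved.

step 1 [0.5y] bond c/2=1/160: DF=(197547/200000 − 1/160·(0))/(1+1/160) = 1227/1250 ≈ 0.981600
step 2 [1y] bond c/2=29/800: DF=(8262131/8000000 − 29/800·(0.981600))/(1+29/800) = 9623/10000 ≈ 0.962300
step 3 [1.5y] zero: DF = P = 1857/2000 ≈ 0.928500
step 4 [2y] swap r/2=355/12553: DF=(1 − 355/12553·(0.981600+0.962300+0.928500))/(1+355/12553) = 1787/2000 ≈ 0.893500
step 5 [2.5y] swap r/2=1460/46199: DF=(1 − 1460/46199·(0.981600+0.962300+0.928500+0.893500))/(1+1460/46199) = 427/500 ≈ 0.854000
step 6 [3y] bond c/2=23/800: DF=(3905177/4000000 − 23/800·(0.981600+0.962300+0.928500+0.893500+0.854000))/(1+23/800) = 8199/10000 ≈ 0.819900

1 1/2 1227/1250
2 1 9623/10000
3 3/2 1857/2000
4 2 1787/2000
5 5/2 427/500
6 3 8199/10000
DF(1y) is solved at step 2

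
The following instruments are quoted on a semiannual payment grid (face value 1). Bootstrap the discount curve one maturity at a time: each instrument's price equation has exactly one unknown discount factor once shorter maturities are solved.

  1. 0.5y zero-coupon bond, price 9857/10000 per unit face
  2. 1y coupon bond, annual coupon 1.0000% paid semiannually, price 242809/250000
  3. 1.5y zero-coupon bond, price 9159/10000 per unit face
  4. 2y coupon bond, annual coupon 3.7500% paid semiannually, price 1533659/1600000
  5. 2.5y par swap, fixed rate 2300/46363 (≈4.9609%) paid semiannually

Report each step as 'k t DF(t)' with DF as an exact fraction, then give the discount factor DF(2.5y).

1 1/2 9857/10000
2 1 1923/2000
3 3/2 9159/10000
4 2 4441/5000
5 5/2 177/200
DF(2.5y) = 177/200 ≈ 0.885000

step 1 [0.5y] zero: DF = P = 9857/10000 ≈ 0.985700
step 2 [1y] bond c/2=1/200: DF=(242809/250000 − 1/200·(0.985700))/(1+1/200) = 1923/2000 ≈ 0.961500
step 3 [1.5y] zero: DF = P = 9159/10000 ≈ 0.915900
step 4 [2y] bond c/2=3/160: DF=(1533659/1600000 − 3/160·(0.985700+0.961500+0.915900))/(1+3/160) = 4441/5000 ≈ 0.888200
step 5 [2.5y] swap r/2=1150/46363: DF=(1 − 1150/46363·(0.985700+0.961500+0.915900+0.888200))/(1+1150/46363) = 177/200 ≈ 0.885000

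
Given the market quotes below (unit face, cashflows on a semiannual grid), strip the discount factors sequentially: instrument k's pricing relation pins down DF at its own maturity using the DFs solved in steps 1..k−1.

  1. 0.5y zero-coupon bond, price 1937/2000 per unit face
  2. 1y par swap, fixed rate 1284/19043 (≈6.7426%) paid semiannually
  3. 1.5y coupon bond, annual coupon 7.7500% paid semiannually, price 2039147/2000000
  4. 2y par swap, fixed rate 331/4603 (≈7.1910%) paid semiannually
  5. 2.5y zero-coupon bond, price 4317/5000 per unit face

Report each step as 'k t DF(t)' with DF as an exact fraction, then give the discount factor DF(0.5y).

1 1/2 1937/2000
2 1 4679/5000
3 3/2 1821/2000
4 2 2169/2500
5 5/2 4317/5000
DF(0.5y) = 1937/2000 ≈ 0.968500

step 1 [0.5y] zero: DF = P = 1937/2000 ≈ 0.968500
step 2 [1y] swap r/2=642/19043: DF=(1 − 642/19043·(0.968500))/(1+642/19043) = 4679/5000 ≈ 0.935800
step 3 [1.5y] bond c/2=31/800: DF=(2039147/2000000 − 31/800·(0.968500+0.935800))/(1+31/800) = 1821/2000 ≈ 0.910500
step 4 [2y] swap r/2=331/9206: DF=(1 − 331/9206·(0.968500+0.935800+0.910500))/(1+331/9206) = 2169/2500 ≈ 0.867600
step 5 [2.5y] zero: DF = P = 4317/5000 ≈ 0.863400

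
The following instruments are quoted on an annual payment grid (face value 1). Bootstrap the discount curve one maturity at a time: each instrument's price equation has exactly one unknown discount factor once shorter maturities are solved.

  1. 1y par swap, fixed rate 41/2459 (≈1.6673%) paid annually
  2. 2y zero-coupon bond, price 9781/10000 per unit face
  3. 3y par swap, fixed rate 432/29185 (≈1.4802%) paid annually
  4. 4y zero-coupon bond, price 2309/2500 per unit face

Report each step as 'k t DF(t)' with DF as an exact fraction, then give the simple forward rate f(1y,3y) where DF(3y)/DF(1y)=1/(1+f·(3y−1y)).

step 1 [1y] swap r/1=41/2459: DF=(1 − 41/2459·(0))/(1+41/2459) = 2459/2500 ≈ 0.983600
step 2 [2y] zero: DF = P = 9781/10000 ≈ 0.978100
step 3 [3y] swap r/1=432/29185: DF=(1 − 432/29185·(0.983600+0.978100))/(1+432/29185) = 598/625 ≈ 0.956800
step 4 [4y] zero: DF = P = 2309/2500 ≈ 0.923600

1 1 2459/2500
2 2 9781/10000
3 3 598/625
4 4 2309/2500
f(1y,3y) = ((2459/2500)/(598/625) − 1)/(2) = 67/4784 ≈ 1.4005%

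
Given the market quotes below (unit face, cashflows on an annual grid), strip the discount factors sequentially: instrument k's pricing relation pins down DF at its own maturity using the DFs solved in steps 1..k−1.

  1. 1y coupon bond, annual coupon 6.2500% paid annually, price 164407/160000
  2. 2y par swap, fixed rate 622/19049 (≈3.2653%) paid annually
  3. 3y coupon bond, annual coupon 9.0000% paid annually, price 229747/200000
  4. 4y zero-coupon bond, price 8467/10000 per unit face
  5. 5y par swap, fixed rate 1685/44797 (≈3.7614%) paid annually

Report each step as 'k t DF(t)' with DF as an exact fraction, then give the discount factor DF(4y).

step 1 [1y] bond c/1=1/16: DF=(164407/160000 − 1/16·(0))/(1+1/16) = 9671/10000 ≈ 0.967100
step 2 [2y] swap r/1=622/19049: DF=(1 − 622/19049·(0.967100))/(1+622/19049) = 4689/5000 ≈ 0.937800
step 3 [3y] bond c/1=9/100: DF=(229747/200000 − 9/100·(0.967100+0.937800))/(1+9/100) = 4483/5000 ≈ 0.896600
step 4 [4y] zero: DF = P = 8467/10000 ≈ 0.846700
step 5 [5y] swap r/1=1685/44797: DF=(1 − 1685/44797·(0.967100+0.937800+0.896600+0.846700))/(1+1685/44797) = 1663/2000 ≈ 0.831500

1 1 9671/10000
2 2 4689/5000
3 3 4483/5000
4 4 8467/10000
5 5 1663/2000
DF(4y) = 8467/10000 ≈ 0.846700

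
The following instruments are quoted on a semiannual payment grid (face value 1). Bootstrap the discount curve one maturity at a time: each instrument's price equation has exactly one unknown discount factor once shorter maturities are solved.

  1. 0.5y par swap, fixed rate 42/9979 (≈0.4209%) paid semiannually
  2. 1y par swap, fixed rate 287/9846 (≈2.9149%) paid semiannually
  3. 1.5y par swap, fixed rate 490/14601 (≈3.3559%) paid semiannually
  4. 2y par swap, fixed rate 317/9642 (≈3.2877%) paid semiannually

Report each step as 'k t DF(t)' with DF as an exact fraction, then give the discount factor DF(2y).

1 1/2 9979/10000
2 1 9713/10000
3 3/2 951/1000
4 2 4683/5000
DF(2y) = 4683/5000 ≈ 0.936600

step 1 [0.5y] swap r/2=21/9979: DF=(1 − 21/9979·(0))/(1+21/9979) = 9979/10000 ≈ 0.997900
step 2 [1y] swap r/2=287/19692: DF=(1 − 287/19692·(0.997900))/(1+287/19692) = 9713/10000 ≈ 0.971300
step 3 [1.5y] swap r/2=245/14601: DF=(1 − 245/14601·(0.997900+0.971300))/(1+245/14601) = 951/1000 ≈ 0.951000
step 4 [2y] swap r/2=317/19284: DF=(1 − 317/19284·(0.997900+0.971300+0.951000))/(1+317/19284) = 4683/5000 ≈ 0.936600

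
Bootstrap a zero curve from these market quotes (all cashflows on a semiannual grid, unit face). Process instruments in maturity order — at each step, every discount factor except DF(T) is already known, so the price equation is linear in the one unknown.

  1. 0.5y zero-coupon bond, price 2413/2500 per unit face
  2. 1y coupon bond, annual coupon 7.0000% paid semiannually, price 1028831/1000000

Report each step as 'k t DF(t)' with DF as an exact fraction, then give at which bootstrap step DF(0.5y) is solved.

1 1/2 2413/2500
2 1 4807/5000
DF(0.5y) is solved at step 1

step 1 [0.5y] zero: DF = P = 2413/2500 ≈ 0.965200
step 2 [1y] bond c/2=7/200: DF=(1028831/1000000 − 7/200·(0.965200))/(1+7/200) = 4807/5000 ≈ 0.961400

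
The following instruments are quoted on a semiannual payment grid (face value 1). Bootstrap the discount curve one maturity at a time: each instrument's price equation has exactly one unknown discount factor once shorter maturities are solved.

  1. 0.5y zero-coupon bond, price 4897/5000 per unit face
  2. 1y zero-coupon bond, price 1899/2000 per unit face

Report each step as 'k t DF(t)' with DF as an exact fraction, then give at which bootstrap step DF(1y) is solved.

step 1 [0.5y] zero: DF = P = 4897/5000 ≈ 0.979400
step 2 [1y] zero: DF = P = 1899/2000 ≈ 0.949500

1 1/2 4897/5000
2 1 1899/2000
DF(1y) is solved at step 2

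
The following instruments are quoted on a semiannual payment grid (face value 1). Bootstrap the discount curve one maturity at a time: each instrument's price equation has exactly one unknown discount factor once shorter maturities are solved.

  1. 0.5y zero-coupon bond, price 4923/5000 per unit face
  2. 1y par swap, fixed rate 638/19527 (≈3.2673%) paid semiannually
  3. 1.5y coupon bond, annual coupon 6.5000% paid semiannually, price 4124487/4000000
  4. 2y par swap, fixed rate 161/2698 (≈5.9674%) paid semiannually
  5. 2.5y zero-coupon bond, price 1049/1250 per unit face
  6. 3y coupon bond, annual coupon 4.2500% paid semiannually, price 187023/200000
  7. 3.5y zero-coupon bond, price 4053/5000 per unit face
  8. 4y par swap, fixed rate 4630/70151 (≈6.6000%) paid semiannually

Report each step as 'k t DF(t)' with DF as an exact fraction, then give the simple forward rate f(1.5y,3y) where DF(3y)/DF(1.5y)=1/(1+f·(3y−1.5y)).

1 1/2 4923/5000
2 1 9681/10000
3 3/2 2343/2500
4 2 8873/10000
5 5/2 1049/1250
6 3 2049/2500
7 7/2 4053/5000
8 4 1537/2000
f(1.5y,3y) = ((2343/2500)/(2049/2500) − 1)/(3/2) = 196/2049 ≈ 9.5656%

step 1 [0.5y] zero: DF = P = 4923/5000 ≈ 0.984600
step 2 [1y] swap r/2=319/19527: DF=(1 − 319/19527·(0.984600))/(1+319/19527) = 9681/10000 ≈ 0.968100
step 3 [1.5y] bond c/2=13/400: DF=(4124487/4000000 − 13/400·(0.984600+0.968100))/(1+13/400) = 2343/2500 ≈ 0.937200
step 4 [2y] swap r/2=161/5396: DF=(1 − 161/5396·(0.984600+0.968100+0.937200))/(1+161/5396) = 8873/10000 ≈ 0.887300
step 5 [2.5y] zero: DF = P = 1049/1250 ≈ 0.839200
step 6 [3y] bond c/2=17/800: DF=(187023/200000 − 17/800·(0.984600+0.968100+0.937200+0.887300+0.839200))/(1+17/800) = 2049/2500 ≈ 0.819600
step 7 [3.5y] zero: DF = P = 4053/5000 ≈ 0.810600
step 8 [4y] swap r/2=2315/70151: DF=(1 − 2315/70151·(0.984600+0.968100+0.937200+0.887300+0.839200+0.819600+0.810600))/(1+2315/70151) = 1537/2000 ≈ 0.768500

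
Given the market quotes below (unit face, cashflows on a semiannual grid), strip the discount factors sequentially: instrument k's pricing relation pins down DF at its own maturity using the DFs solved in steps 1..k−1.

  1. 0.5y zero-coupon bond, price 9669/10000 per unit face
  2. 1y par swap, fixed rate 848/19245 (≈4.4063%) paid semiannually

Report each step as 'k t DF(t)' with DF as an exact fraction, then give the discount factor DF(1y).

step 1 [0.5y] zero: DF = P = 9669/10000 ≈ 0.966900
step 2 [1y] swap r/2=424/19245: DF=(1 − 424/19245·(0.966900))/(1+424/19245) = 1197/1250 ≈ 0.957600

1 1/2 9669/10000
2 1 1197/1250
DF(1y) = 1197/1250 ≈ 0.957600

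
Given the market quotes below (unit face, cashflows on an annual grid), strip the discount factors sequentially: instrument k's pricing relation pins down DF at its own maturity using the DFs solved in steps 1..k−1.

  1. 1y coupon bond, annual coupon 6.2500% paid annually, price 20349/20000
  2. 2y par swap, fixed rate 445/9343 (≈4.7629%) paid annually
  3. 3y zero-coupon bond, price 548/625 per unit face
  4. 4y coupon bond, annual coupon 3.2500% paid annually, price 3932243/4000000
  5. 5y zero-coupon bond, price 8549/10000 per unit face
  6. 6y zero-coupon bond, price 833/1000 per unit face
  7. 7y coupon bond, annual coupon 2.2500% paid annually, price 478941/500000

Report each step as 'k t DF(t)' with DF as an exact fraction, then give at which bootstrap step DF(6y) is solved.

step 1 [1y] bond c/1=1/16: DF=(20349/20000 − 1/16·(0))/(1+1/16) = 1197/1250 ≈ 0.957600
step 2 [2y] swap r/1=445/9343: DF=(1 − 445/9343·(0.957600))/(1+445/9343) = 911/1000 ≈ 0.911000
step 3 [3y] zero: DF = P = 548/625 ≈ 0.876800
step 4 [4y] bond c/1=13/400: DF=(3932243/4000000 − 13/400·(0.957600+0.911000+0.876800))/(1+13/400) = 8657/10000 ≈ 0.865700
step 5 [5y] zero: DF = P = 8549/10000 ≈ 0.854900
step 6 [6y] zero: DF = P = 833/1000 ≈ 0.833000
step 7 [7y] bond c/1=9/400: DF=(478941/500000 − 9/400·(0.957600+0.911000+0.876800+0.865700+0.854900+0.833000))/(1+9/400) = 4101/5000 ≈ 0.820200

1 1 1197/1250
2 2 911/1000
3 3 548/625
4 4 8657/10000
5 5 8549/10000
6 6 833/1000
7 7 4101/5000
DF(6y) is solved at step 6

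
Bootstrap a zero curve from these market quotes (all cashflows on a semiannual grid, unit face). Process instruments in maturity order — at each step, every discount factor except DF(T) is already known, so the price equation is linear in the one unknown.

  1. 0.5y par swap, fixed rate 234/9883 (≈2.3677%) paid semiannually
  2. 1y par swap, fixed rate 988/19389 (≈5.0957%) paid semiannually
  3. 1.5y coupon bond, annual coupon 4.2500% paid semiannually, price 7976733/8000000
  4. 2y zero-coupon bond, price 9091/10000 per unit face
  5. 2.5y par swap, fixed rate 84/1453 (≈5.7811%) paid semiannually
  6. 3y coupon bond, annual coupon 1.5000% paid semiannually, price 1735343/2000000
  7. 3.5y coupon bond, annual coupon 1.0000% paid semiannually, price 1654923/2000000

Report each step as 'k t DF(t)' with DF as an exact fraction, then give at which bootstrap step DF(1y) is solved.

1 1/2 9883/10000
2 1 4753/5000
3 3/2 117/125
4 2 9091/10000
5 5/2 541/625
6 3 4133/5000
7 7/2 7961/10000
DF(1y) is solved at step 2

step 1 [0.5y] swap r/2=117/9883: DF=(1 − 117/9883·(0))/(1+117/9883) = 9883/10000 ≈ 0.988300
step 2 [1y] swap r/2=494/19389: DF=(1 − 494/19389·(0.988300))/(1+494/19389) = 4753/5000 ≈ 0.950600
step 3 [1.5y] bond c/2=17/800: DF=(7976733/8000000 − 17/800·(0.988300+0.950600))/(1+17/800) = 117/125 ≈ 0.936000
step 4 [2y] zero: DF = P = 9091/10000 ≈ 0.909100
step 5 [2.5y] swap r/2=42/1453: DF=(1 − 42/1453·(0.988300+0.950600+0.936000+0.909100))/(1+42/1453) = 541/625 ≈ 0.865600
step 6 [3y] bond c/2=3/400: DF=(1735343/2000000 − 3/400·(0.988300+0.950600+0.936000+0.909100+0.865600))/(1+3/400) = 4133/5000 ≈ 0.826600
step 7 [3.5y] bond c/2=1/200: DF=(1654923/2000000 − 1/200·(0.988300+0.950600+0.936000+0.909100+0.865600+0.826600))/(1+1/200) = 7961/10000 ≈ 0.796100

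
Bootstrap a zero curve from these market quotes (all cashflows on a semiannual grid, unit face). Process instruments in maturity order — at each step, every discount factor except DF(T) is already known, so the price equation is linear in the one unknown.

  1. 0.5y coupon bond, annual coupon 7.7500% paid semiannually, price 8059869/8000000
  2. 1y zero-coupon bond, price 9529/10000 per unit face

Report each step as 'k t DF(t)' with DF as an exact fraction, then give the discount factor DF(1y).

step 1 [0.5y] bond c/2=31/800: DF=(8059869/8000000 − 31/800·(0))/(1+31/800) = 9699/10000 ≈ 0.969900
step 2 [1y] zero: DF = P = 9529/10000 ≈ 0.952900

1 1/2 9699/10000
2 1 9529/10000
DF(1y) = 9529/10000 ≈ 0.952900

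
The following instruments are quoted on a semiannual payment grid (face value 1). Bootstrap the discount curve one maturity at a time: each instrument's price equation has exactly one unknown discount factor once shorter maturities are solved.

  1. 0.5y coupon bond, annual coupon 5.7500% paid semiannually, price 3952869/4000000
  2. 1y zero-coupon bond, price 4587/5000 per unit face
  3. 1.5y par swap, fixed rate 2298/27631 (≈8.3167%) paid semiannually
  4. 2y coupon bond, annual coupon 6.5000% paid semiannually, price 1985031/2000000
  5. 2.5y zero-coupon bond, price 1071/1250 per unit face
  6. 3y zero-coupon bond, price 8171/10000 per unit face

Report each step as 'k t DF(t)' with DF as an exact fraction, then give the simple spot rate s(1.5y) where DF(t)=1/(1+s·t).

1 1/2 4803/5000
2 1 4587/5000
3 3/2 8851/10000
4 2 8743/10000
5 5/2 1071/1250
6 3 8171/10000
s(1.5y) = (1/(8851/10000) − 1)/(3/2) = 766/8851 ≈ 8.6544%

step 1 [0.5y] bond c/2=23/800: DF=(3952869/4000000 − 23/800·(0))/(1+23/800) = 4803/5000 ≈ 0.960600
step 2 [1y] zero: DF = P = 4587/5000 ≈ 0.917400
step 3 [1.5y] swap r/2=1149/27631: DF=(1 − 1149/27631·(0.960600+0.917400))/(1+1149/27631) = 8851/10000 ≈ 0.885100
step 4 [2y] bond c/2=13/400: DF=(1985031/2000000 − 13/400·(0.960600+0.917400+0.885100))/(1+13/400) = 8743/10000 ≈ 0.874300
step 5 [2.5y] zero: DF = P = 1071/1250 ≈ 0.856800
step 6 [3y] zero: DF = P = 8171/10000 ≈ 0.817100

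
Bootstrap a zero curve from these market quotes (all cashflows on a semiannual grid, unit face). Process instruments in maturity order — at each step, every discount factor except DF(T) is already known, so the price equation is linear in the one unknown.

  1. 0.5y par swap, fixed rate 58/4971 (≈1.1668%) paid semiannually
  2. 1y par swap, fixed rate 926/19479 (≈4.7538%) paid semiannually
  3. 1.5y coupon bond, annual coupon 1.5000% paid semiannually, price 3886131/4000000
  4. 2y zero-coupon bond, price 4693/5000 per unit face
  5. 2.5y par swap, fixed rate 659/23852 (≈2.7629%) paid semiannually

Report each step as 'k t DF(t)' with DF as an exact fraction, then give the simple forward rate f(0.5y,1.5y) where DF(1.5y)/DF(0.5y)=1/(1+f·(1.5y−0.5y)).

step 1 [0.5y] swap r/2=29/4971: DF=(1 − 29/4971·(0))/(1+29/4971) = 4971/5000 ≈ 0.994200
step 2 [1y] swap r/2=463/19479: DF=(1 − 463/19479·(0.994200))/(1+463/19479) = 9537/10000 ≈ 0.953700
step 3 [1.5y] bond c/2=3/400: DF=(3886131/4000000 − 3/400·(0.994200+0.953700))/(1+3/400) = 4749/5000 ≈ 0.949800
step 4 [2y] zero: DF = P = 4693/5000 ≈ 0.938600
step 5 [2.5y] swap r/2=659/47704: DF=(1 − 659/47704·(0.994200+0.953700+0.949800+0.938600))/(1+659/47704) = 9341/10000 ≈ 0.934100

1 1/2 4971/5000
2 1 9537/10000
3 3/2 4749/5000
4 2 4693/5000
5 5/2 9341/10000
f(0.5y,1.5y) = ((4971/5000)/(4749/5000) − 1)/(1) = 74/1583 ≈ 4.6747%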